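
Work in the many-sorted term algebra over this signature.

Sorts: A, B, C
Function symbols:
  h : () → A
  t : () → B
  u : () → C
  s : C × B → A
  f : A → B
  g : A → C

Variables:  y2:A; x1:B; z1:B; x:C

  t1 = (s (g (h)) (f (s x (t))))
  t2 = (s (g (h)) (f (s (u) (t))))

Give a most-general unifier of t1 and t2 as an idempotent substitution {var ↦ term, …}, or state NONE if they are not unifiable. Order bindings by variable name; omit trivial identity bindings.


{x ↦ (u)}


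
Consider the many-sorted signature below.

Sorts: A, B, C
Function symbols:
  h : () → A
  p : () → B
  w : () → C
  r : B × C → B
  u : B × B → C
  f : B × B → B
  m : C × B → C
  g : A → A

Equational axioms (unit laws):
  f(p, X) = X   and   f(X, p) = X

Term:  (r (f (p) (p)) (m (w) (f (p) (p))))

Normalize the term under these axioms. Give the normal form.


1. (r (f (p) (p)) (m (w) (f (p) (p))))  →  (r (p) (m (w) (f (p) (p))))
2. (r (p) (m (w) (f (p) (p))))  →  (r (p) (m (w) (p)))

normal form = (r (p) (m (w) (p)))


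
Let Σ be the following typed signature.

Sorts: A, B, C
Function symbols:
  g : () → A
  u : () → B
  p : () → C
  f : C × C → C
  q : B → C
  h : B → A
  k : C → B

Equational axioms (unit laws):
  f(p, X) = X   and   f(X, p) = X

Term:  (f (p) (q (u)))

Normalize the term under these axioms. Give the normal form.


1. (f (p) (q (u)))  →  (q (u))

normal form = (q (u))


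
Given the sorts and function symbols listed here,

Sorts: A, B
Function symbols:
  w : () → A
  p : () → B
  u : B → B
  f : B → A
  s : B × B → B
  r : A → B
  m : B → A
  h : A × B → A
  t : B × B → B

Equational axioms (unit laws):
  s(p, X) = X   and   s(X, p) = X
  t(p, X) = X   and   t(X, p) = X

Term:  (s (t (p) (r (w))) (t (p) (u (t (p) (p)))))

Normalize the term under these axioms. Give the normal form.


1. (s (t (p) (r (w))) (t (p) (u (t (p) (p)))))  →  (s (r (w)) (t (p) (u (t (p) (p)))))
2. (s (r (w)) (t (p) (u (t (p) (p)))))  →  (s (r (w)) (u (t (p) (p))))
3. (s (r (w)) (u (t (p) (p))))  →  (s (r (w)) (u (p)))

normal form = (s (r (w)) (u (p)))


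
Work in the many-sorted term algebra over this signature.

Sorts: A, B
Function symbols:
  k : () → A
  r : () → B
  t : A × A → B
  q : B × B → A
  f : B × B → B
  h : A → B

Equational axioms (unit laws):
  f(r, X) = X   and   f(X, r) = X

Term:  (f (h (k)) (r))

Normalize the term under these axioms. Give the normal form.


1. (f (h (k)) (r))  →  (h (k))

normal form = (h (k))


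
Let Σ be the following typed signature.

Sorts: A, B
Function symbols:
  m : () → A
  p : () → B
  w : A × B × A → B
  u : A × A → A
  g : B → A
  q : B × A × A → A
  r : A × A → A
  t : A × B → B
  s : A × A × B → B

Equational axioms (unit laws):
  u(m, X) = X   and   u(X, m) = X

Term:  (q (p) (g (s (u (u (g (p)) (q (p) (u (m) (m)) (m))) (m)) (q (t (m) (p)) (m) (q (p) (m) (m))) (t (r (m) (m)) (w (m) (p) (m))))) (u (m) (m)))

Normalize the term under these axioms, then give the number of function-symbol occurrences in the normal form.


1. (q (p) (g (s (u (u (g (p)) (q (p) (u (m) (m)) (m))) (m)) (q (t (m) (p)) (m) (q (p) (m) (m))) (t (r (m) (m)) (w (m) (p) (m))))) (u (m) (m)))  →  (q (p) (g (s (u (g (p)) (q (p) (u (m) (m)) (m))) (q (t (m) (p)) (m) (q (p) (m) (m))) (t (r (m) (m)) (w (m) (p) (m))))) (u (m) (m)))
2. (q (p) (g (s (u (g (p)) (q (p) (u (m) (m)) (m))) (q (t (m) (p)) (m) (q (p) (m) (m))) (t (r (m) (m)) (w (m) (p) (m))))) (u (m) (m)))  →  (q (p) (g (s (u (g (p)) (q (p) (m) (m))) (q (t (m) (p)) (m) (q (p) (m) (m))) (t (r (m) (m)) (w (m) (p) (m))))) (u (m) (m)))
3. (q (p) (g (s (u (g (p)) (q (p) (m) (m))) (q (t (m) (p)) (m) (q (p) (m) (m))) (t (r (m) (m)) (w (m) (p) (m))))) (u (m) (m)))  →  (q (p) (g (s (u (g (p)) (q (p) (m) (m))) (q (t (m) (p)) (m) (q (p) (m) (m))) (t (r (m) (m)) (w (m) (p) (m))))) (m))
normal form: (q (p) (g (s (u (g (p)) (q (p) (m) (m))) (q (t (m) (p)) (m) (q (p) (m) (m))) (t (r (m) (m)) (w (m) (p) (m))))) (m))

size = 29


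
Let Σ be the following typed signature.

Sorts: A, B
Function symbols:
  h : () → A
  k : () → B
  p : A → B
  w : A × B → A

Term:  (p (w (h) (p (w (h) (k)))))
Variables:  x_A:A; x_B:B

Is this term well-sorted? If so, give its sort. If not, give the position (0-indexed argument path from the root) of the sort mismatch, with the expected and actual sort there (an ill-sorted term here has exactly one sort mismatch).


well-sorted; sort = B

    (h) : A
        (h) : A
        (k) : B
      (w (h) (k)) : A
    (p (w (h) (k))) : B
  (w (h) (p (w (h) (k)))) : A
(p (w (h) (p (w (h) (k))))) : B


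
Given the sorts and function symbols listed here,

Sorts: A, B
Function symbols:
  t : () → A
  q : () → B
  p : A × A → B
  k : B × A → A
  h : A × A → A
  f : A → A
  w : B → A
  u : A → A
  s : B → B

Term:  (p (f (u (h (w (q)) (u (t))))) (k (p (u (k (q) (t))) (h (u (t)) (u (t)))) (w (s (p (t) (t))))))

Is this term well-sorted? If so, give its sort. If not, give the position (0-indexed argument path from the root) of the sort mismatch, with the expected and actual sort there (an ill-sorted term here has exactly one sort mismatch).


well-sorted; sort = B

          (q) : B
        (w (q)) : A
          (t) : A
        (u (t)) : A
      (h (w (q)) (u (t))) : A
    (u (h (w (q)) (u (t)))) : A
  (f (u (h (w (q)) (u (t))))) : A
          (q) : B
          (t) : A
        (k (q) (t)) : A
      (u (k (q) (t))) : A
          (t) : A
        (u (t)) : A
          (t) : A
        (u (t)) : A
      (h (u (t)) (u (t))) : A
    (p (u (k (q) (t))) (h (u (t)) (u (t)))) : B
          (t) : A
          (t) : A
        (p (t) (t)) : B
      (s (p (t) (t))) : B
    (w (s (p (t) (t)))) : A
  (k (p (u (k (q) (t))) (h (u (t)) (u (t)))) (w (s (p (t) (t))))) : A
(p (f (u (h (w (q)) (u (t))))) (k (p (u (k (q) (t))) (h (u (t)) (u (t)))) (w (s (p (t) (t)))))) : B


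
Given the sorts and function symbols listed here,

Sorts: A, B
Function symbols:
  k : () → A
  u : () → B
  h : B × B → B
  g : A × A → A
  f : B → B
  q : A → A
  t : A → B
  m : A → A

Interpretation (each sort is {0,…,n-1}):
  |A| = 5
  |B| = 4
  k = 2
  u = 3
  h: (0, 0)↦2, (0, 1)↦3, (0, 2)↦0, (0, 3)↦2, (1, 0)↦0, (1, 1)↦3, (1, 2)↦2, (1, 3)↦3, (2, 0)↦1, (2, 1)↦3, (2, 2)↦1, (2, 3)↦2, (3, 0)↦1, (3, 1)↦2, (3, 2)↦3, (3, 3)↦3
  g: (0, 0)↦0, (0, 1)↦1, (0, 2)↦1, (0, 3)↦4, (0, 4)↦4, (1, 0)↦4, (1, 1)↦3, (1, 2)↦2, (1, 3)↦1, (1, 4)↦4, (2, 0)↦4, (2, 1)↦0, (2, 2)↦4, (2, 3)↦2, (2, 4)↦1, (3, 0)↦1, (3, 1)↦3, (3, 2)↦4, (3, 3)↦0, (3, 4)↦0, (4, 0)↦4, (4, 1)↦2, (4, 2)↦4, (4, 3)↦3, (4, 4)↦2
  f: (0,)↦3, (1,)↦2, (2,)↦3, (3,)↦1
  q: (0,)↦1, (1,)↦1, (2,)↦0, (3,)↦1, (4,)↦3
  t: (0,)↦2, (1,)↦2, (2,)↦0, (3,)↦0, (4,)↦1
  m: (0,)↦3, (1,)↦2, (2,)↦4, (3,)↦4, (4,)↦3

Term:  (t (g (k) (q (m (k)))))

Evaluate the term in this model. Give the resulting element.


value = 0

  k = 2
  k = 2
  (m (k)) = m(2,) = 4
  (q (m (k))) = q(4,) = 3
  (g (k) (q (m (k)))) = g(2, 3) = 2
  (t (g (k) (q (m (k))))) = t(2,) = 0


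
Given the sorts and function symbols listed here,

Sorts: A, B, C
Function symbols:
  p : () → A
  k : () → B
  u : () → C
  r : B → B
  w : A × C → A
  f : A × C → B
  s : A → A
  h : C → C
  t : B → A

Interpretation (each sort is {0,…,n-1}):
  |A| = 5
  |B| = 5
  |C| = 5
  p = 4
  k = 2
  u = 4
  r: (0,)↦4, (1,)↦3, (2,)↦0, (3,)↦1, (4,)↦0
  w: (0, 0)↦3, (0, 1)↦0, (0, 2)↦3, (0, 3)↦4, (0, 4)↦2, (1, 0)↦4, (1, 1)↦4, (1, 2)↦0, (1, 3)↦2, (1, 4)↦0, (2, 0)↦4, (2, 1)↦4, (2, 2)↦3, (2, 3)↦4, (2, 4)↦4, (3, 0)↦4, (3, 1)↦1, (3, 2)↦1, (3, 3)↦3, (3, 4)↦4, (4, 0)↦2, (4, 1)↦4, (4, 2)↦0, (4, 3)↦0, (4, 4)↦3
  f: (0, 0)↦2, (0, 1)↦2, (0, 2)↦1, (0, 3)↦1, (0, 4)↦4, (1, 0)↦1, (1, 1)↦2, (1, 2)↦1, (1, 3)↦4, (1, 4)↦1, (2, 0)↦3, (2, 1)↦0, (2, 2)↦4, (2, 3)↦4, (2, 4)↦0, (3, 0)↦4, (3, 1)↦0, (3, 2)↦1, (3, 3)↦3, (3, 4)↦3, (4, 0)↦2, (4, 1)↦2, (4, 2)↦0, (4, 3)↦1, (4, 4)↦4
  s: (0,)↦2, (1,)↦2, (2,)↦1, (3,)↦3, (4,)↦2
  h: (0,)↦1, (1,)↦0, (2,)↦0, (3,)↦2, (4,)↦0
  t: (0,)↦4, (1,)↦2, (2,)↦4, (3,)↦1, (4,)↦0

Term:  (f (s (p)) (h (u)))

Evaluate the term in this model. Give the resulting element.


value = 3

  p = 4
  (s (p)) = s(4,) = 2
  u = 4
  (h (u)) = h(4,) = 0
  (f (s (p)) (h (u))) = f(2, 0) = 3


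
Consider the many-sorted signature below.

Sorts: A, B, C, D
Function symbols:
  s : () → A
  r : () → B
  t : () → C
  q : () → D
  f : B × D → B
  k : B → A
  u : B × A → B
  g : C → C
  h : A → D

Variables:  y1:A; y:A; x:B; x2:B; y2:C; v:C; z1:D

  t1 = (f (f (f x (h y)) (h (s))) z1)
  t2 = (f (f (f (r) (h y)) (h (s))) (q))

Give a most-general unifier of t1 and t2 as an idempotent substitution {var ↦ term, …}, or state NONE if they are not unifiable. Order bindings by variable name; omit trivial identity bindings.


{x ↦ (r), z1 ↦ (q)}


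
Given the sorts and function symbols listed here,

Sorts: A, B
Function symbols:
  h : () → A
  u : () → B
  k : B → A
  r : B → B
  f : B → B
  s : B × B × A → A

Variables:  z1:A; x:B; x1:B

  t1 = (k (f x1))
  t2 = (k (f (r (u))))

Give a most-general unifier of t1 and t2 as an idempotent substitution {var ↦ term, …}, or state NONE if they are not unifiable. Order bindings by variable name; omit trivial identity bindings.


{x1 ↦ (r (u))}


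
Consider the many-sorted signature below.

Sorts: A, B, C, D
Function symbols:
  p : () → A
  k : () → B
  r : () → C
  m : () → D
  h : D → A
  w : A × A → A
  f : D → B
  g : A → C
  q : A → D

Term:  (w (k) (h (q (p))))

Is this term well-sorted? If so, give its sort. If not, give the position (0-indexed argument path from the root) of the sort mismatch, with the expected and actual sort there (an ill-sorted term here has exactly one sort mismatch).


ill-sorted at position [0]: expected A, got B

  (k) : B
      (p) : A
    (q (p)) : D
  (h (q (p))) : A
(w (k) (h (q (p)))) : ✗ arg 0 at [0] has sort B, expected A


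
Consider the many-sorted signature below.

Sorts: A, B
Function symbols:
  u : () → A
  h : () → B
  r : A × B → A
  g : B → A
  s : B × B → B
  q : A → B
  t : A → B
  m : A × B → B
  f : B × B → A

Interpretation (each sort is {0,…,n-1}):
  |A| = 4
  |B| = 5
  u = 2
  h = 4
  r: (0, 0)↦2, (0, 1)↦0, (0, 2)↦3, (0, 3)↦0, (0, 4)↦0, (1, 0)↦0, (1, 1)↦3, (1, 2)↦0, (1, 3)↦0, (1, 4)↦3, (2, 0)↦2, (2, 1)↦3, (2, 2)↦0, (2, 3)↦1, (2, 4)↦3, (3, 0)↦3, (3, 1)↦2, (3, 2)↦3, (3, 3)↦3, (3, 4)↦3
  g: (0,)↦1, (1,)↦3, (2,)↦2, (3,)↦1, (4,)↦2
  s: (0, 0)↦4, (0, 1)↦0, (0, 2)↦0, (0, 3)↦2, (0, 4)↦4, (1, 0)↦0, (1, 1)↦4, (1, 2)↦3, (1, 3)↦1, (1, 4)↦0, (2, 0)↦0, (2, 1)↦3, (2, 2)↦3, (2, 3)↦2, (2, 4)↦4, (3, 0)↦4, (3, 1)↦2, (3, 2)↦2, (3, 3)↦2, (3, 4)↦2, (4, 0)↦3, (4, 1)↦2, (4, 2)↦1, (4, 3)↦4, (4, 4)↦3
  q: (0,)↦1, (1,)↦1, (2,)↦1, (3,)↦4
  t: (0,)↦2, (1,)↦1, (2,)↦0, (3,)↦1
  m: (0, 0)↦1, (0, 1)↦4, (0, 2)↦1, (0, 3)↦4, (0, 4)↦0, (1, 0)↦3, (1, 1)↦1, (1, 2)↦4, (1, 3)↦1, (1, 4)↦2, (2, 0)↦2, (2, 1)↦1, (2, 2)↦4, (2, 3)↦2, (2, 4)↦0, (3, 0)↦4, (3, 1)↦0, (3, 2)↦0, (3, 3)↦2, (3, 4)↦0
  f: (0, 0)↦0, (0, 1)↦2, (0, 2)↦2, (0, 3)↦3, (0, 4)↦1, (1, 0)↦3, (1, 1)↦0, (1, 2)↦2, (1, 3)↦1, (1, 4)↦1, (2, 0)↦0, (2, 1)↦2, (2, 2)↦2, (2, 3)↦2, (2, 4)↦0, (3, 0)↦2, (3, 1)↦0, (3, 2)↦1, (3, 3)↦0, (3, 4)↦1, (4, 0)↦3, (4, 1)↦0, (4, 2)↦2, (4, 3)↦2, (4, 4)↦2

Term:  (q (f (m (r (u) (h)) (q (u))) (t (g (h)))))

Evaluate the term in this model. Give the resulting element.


value = 1

  u = 2
  h = 4
  (r (u) (h)) = r(2, 4) = 3
  u = 2
  (q (u)) = q(2,) = 1
  (m (r (u) (h)) (q (u))) = m(3, 1) = 0
  h = 4
  (g (h)) = g(4,) = 2
  (t (g (h))) = t(2,) = 0
  (f (m (r (u) (h)) (q (u))) (t (g (h)))) = f(0, 0) = 0
  (q (f (m (r (u) (h)) (q (u))) (t (g (h))))) = q(0,) = 1


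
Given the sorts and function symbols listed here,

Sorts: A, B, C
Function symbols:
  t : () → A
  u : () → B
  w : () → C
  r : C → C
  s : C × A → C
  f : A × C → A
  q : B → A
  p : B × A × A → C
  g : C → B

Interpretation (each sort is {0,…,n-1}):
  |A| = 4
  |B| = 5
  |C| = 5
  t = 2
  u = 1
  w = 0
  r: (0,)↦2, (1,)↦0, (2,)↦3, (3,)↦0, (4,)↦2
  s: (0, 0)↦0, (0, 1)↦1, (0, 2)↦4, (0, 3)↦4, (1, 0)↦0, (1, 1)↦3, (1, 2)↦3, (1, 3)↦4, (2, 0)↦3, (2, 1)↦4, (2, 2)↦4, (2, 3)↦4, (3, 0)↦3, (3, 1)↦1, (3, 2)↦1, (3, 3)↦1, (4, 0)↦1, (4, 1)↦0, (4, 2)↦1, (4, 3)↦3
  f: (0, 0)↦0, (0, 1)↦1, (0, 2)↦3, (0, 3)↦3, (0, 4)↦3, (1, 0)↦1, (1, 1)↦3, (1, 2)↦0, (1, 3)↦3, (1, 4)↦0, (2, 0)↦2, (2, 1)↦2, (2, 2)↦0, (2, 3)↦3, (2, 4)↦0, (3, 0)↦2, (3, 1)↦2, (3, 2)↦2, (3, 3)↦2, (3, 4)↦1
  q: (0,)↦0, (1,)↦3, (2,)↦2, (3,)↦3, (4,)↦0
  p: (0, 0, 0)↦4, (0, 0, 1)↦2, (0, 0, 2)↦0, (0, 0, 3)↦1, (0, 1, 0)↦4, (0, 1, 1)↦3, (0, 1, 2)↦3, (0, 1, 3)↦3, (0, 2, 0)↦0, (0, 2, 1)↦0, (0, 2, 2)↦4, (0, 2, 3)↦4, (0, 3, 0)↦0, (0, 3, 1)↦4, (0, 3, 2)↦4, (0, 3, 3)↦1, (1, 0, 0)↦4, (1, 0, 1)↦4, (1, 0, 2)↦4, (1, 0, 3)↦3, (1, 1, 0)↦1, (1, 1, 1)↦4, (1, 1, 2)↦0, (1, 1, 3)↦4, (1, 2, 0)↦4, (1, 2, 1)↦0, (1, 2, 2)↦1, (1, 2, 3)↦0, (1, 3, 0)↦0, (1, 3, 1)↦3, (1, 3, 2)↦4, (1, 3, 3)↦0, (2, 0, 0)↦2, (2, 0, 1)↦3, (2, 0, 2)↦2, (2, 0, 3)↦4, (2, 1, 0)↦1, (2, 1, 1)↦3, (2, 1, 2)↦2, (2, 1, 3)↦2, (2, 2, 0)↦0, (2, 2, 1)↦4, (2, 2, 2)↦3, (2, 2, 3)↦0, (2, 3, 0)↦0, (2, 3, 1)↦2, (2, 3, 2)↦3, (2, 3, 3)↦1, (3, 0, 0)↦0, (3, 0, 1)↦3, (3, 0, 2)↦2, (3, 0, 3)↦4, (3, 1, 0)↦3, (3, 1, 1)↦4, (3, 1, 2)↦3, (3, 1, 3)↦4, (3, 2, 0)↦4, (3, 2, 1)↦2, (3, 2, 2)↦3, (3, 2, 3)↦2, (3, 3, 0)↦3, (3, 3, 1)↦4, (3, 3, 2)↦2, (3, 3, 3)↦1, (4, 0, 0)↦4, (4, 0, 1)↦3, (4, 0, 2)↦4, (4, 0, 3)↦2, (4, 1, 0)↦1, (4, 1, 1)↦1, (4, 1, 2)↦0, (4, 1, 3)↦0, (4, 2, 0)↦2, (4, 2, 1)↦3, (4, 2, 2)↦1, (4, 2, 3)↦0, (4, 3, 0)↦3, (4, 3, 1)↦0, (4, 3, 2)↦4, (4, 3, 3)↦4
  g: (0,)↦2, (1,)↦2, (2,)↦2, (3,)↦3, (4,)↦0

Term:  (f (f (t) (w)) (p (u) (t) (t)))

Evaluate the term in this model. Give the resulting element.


  t = 2
  w = 0
  (f (t) (w)) = f(2, 0) = 2
  u = 1
  t = 2
  t = 2
  (p (u) (t) (t)) = p(1, 2, 2) = 1
  (f (f (t) (w)) (p (u) (t) (t))) = f(2, 1) = 2

value = 2


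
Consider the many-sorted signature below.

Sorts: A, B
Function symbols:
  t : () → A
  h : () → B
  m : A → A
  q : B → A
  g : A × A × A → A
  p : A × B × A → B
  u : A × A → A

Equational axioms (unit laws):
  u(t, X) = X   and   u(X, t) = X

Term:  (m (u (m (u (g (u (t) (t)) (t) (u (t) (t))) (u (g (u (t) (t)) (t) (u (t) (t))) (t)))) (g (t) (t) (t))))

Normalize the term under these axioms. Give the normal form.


1. (m (u (m (u (g (u (t) (t)) (t) (u (t) (t))) (u (g (u (t) (t)) (t) (u (t) (t))) (t)))) (g (t) (t) (t))))  →  (m (u (m (u (g (t) (t) (u (t) (t))) (u (g (u (t) (t)) (t) (u (t) (t))) (t)))) (g (t) (t) (t))))
2. (m (u (m (u (g (t) (t) (u (t) (t))) (u (g (u (t) (t)) (t) (u (t) (t))) (t)))) (g (t) (t) (t))))  →  (m (u (m (u (g (t) (t) (t)) (u (g (u (t) (t)) (t) (u (t) (t))) (t)))) (g (t) (t) (t))))
3. (m (u (m (u (g (t) (t) (t)) (u (g (u (t) (t)) (t) (u (t) (t))) (t)))) (g (t) (t) (t))))  →  (m (u (m (u (g (t) (t) (t)) (g (u (t) (t)) (t) (u (t) (t))))) (g (t) (t) (t))))
4. (m (u (m (u (g (t) (t) (t)) (g (u (t) (t)) (t) (u (t) (t))))) (g (t) (t) (t))))  →  (m (u (m (u (g (t) (t) (t)) (g (t) (t) (u (t) (t))))) (g (t) (t) (t))))
5. (m (u (m (u (g (t) (t) (t)) (g (t) (t) (u (t) (t))))) (g (t) (t) (t))))  →  (m (u (m (u (g (t) (t) (t)) (g (t) (t) (t)))) (g (t) (t) (t))))

normal form = (m (u (m (u (g (t) (t) (t)) (g (t) (t) (t)))) (g (t) (t) (t))))


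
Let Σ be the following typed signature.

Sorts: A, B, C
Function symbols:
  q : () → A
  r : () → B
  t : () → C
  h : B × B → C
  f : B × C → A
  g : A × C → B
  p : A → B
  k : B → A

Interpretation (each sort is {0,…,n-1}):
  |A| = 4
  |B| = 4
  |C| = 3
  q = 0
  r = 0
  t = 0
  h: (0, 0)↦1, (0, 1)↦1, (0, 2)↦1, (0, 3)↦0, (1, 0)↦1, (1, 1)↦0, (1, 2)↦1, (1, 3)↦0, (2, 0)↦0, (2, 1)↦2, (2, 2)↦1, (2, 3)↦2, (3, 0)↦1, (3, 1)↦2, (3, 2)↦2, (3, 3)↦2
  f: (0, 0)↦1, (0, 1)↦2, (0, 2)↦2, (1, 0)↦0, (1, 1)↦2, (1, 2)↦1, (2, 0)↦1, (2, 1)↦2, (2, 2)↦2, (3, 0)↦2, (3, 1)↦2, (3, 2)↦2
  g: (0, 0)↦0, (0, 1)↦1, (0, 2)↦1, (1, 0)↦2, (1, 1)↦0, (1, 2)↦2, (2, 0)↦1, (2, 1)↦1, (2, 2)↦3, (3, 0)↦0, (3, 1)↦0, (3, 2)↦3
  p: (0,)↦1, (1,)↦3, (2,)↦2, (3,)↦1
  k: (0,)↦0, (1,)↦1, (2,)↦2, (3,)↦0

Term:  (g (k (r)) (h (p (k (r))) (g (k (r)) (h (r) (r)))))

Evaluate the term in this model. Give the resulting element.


value = 0

  r = 0
  (k (r)) = k(0,) = 0
  r = 0
  (k (r)) = k(0,) = 0
  (p (k (r))) = p(0,) = 1
  r = 0
  (k (r)) = k(0,) = 0
  r = 0
  r = 0
  (h (r) (r)) = h(0, 0) = 1
  (g (k (r)) (h (r) (r))) = g(0, 1) = 1
  (h (p (k (r))) (g (k (r)) (h (r) (r)))) = h(1, 1) = 0
  (g (k (r)) (h (p (k (r))) (g (k (r)) (h (r) (r))))) = g(0, 0) = 0


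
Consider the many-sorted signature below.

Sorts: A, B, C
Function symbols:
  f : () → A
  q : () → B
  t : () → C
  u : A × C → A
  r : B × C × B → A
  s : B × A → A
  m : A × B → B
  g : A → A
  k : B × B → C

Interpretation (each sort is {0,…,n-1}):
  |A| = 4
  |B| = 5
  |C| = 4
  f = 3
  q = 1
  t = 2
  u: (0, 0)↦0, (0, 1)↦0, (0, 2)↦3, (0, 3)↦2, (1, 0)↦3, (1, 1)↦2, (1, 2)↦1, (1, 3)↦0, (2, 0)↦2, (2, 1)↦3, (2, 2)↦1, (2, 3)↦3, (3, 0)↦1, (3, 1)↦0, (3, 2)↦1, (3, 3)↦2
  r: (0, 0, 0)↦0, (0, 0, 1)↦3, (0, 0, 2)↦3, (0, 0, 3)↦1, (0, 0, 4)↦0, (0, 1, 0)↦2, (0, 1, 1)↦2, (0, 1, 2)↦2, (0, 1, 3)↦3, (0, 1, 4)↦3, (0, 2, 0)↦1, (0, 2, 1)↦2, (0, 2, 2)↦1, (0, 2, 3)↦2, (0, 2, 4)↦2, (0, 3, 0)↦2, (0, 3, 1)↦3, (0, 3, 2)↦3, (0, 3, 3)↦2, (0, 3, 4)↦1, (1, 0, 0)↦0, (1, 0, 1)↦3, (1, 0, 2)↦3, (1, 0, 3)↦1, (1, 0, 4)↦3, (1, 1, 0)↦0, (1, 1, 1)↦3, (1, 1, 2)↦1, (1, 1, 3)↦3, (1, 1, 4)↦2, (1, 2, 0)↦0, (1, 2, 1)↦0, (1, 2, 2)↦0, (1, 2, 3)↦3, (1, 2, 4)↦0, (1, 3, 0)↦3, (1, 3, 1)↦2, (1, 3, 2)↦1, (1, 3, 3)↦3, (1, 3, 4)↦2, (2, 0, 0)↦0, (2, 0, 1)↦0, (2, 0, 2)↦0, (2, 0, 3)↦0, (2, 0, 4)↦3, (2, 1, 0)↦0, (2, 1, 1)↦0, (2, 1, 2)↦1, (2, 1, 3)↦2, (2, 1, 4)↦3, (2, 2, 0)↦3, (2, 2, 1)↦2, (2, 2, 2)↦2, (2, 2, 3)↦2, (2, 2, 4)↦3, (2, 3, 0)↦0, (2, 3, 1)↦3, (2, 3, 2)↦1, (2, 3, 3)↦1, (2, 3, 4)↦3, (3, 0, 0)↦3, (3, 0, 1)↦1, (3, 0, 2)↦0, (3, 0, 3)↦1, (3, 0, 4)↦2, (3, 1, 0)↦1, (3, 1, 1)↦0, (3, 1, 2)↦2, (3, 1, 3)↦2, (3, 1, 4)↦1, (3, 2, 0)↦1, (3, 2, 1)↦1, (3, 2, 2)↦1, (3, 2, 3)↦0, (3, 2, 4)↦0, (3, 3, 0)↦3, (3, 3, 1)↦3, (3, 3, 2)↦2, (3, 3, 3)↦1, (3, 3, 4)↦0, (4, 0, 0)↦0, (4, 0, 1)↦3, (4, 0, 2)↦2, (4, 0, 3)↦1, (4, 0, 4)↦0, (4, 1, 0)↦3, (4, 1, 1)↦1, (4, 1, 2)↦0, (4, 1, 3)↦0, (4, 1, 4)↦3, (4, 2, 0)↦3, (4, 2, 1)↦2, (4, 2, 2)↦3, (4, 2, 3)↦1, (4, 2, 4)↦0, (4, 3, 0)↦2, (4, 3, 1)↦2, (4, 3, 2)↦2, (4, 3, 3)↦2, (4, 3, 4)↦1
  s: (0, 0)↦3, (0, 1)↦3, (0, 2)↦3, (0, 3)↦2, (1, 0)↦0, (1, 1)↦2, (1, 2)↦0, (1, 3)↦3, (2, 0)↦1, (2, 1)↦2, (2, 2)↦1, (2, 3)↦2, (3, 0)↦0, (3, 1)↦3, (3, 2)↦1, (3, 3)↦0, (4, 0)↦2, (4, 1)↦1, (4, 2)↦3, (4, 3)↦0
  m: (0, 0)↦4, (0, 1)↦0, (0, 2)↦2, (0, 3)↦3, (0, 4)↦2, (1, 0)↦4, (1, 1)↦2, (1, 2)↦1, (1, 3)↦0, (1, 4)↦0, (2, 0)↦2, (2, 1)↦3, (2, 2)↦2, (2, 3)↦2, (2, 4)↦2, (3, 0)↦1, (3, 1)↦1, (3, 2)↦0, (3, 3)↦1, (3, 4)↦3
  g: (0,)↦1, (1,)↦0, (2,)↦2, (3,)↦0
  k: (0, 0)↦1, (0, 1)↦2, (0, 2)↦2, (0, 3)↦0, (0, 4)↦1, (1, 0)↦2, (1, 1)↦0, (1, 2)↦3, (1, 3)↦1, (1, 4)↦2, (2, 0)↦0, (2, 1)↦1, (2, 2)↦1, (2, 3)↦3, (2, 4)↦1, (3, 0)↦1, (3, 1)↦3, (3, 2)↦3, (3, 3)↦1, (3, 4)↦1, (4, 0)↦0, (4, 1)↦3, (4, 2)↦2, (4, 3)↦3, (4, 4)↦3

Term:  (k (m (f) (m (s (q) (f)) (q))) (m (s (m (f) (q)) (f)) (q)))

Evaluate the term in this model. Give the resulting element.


value = 0

  f = 3
  q = 1
  f = 3
  (s (q) (f)) = s(1, 3) = 3
  q = 1
  (m (s (q) (f)) (q)) = m(3, 1) = 1
  (m (f) (m (s (q) (f)) (q))) = m(3, 1) = 1
  f = 3
  q = 1
  (m (f) (q)) = m(3, 1) = 1
  f = 3
  (s (m (f) (q)) (f)) = s(1, 3) = 3
  q = 1
  (m (s (m (f) (q)) (f)) (q)) = m(3, 1) = 1
  (k (m (f) (m (s (q) (f)) (q))) (m (s (m (f) (q)) (f)) (q))) = k(1, 1) = 0


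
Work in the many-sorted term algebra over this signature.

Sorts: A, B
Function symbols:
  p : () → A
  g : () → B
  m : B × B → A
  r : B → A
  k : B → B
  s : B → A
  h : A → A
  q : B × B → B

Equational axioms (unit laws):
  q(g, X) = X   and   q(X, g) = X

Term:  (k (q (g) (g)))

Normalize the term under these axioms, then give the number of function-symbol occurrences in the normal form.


size = 2

1. (k (q (g) (g)))  →  (k (g))
normal form: (k (g))


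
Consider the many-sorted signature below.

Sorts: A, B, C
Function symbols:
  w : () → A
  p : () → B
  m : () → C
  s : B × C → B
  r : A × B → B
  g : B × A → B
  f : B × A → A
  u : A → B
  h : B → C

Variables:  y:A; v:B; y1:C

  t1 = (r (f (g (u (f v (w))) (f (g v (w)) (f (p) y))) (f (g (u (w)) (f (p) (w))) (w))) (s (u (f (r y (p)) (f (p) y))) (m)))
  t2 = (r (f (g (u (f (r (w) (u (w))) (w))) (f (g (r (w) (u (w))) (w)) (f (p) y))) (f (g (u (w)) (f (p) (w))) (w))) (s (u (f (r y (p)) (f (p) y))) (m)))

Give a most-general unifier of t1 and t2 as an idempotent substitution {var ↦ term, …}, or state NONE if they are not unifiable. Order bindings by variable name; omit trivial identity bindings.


{v ↦ (r (w) (u (w)))}


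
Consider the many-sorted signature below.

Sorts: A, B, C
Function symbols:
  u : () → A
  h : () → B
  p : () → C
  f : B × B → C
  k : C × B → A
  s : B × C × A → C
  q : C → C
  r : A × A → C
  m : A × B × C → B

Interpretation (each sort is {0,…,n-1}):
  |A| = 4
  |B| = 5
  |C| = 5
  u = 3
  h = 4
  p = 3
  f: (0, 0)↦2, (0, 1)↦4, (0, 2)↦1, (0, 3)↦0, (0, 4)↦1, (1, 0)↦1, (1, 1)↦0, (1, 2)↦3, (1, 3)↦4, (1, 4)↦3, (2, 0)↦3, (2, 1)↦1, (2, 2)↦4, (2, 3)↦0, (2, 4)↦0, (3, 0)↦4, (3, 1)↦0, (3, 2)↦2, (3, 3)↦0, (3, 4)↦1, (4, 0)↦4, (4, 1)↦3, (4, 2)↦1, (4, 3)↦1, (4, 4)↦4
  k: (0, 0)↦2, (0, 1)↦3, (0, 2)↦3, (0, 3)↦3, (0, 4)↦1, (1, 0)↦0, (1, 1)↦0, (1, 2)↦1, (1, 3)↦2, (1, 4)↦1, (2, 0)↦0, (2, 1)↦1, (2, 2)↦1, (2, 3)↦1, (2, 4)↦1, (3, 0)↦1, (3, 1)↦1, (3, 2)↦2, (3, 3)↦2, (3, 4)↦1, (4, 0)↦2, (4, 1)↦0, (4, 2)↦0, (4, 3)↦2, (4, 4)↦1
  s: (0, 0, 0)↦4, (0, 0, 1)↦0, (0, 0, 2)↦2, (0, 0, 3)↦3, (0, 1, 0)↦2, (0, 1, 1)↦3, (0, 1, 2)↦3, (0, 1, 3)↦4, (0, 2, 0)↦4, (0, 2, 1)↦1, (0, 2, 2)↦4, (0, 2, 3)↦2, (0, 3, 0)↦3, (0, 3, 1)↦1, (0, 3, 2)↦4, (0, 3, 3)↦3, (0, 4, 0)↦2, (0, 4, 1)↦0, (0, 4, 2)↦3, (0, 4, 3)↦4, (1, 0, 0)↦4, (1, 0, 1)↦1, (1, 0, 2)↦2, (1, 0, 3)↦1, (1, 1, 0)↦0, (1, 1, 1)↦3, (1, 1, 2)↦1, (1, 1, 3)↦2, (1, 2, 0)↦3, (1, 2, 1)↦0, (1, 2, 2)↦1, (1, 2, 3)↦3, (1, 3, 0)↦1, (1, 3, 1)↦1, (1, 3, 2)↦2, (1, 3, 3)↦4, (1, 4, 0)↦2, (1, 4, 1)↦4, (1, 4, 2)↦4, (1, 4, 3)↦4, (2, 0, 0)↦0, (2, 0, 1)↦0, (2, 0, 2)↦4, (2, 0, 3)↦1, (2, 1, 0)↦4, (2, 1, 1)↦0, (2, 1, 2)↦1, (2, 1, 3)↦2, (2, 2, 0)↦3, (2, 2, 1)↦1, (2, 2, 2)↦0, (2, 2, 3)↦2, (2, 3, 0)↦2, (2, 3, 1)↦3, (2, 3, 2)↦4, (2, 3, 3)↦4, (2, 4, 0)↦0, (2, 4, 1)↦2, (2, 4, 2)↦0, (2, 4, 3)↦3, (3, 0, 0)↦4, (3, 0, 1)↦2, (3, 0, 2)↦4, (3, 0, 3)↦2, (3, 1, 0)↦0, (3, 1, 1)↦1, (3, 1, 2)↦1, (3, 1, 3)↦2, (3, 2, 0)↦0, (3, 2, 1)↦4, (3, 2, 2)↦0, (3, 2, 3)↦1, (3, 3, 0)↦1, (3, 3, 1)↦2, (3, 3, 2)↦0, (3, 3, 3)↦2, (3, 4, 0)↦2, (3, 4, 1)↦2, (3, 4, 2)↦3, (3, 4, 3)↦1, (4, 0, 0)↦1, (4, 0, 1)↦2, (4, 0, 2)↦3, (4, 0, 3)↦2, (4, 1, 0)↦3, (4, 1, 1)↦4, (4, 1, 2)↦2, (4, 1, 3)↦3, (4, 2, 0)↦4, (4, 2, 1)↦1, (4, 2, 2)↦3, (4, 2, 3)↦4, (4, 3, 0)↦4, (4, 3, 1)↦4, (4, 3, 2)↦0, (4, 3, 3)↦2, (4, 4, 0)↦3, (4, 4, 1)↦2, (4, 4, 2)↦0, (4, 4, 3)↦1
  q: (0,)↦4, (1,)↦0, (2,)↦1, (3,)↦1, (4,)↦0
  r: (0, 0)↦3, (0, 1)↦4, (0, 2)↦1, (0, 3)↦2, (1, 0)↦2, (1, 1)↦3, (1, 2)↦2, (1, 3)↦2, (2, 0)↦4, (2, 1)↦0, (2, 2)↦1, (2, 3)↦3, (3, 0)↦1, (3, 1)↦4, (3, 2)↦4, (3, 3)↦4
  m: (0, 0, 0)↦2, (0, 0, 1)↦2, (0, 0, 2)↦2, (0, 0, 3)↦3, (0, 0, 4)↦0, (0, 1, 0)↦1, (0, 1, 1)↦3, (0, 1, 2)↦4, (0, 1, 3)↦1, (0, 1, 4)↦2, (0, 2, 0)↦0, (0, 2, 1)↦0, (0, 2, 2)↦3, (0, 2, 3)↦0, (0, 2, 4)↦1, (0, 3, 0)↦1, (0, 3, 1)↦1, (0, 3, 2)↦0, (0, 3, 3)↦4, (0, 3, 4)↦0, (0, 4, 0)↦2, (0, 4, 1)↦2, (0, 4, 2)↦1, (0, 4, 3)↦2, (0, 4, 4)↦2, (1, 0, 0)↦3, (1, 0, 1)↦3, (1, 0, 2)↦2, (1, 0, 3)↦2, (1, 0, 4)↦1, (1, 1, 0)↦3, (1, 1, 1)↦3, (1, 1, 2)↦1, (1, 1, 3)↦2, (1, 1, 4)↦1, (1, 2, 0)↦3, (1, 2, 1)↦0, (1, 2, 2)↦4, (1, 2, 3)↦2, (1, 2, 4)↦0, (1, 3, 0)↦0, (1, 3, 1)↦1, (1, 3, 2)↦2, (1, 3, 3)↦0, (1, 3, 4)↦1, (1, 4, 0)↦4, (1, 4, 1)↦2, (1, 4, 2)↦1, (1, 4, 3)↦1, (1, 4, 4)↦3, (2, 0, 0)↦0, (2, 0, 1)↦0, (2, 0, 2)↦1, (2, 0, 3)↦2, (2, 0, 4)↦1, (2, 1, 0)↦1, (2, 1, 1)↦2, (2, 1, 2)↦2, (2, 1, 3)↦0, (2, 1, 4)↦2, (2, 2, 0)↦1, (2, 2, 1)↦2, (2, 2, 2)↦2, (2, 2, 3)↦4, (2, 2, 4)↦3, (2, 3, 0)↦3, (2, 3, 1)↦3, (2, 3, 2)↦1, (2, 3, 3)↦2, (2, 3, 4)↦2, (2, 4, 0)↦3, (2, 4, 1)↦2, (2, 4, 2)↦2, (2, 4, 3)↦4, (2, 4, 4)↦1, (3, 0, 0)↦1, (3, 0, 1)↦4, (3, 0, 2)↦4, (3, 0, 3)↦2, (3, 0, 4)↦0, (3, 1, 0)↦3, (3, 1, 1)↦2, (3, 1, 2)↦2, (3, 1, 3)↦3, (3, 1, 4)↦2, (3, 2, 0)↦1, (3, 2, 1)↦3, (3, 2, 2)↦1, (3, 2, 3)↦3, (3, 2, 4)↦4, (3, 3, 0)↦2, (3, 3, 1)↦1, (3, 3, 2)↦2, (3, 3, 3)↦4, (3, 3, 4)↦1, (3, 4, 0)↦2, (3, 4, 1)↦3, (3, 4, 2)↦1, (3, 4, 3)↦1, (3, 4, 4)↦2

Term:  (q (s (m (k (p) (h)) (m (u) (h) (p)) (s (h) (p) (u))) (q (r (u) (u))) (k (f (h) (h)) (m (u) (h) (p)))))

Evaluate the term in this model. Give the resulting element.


value = 0

  p = 3
  h = 4
  (k (p) (h)) = k(3, 4) = 1
  u = 3
  h = 4
  p = 3
  (m (u) (h) (p)) = m(3, 4, 3) = 1
  h = 4
  p = 3
  u = 3
  (s (h) (p) (u)) = s(4, 3, 3) = 2
  (m (k (p) (h)) (m (u) (h) (p)) (s (h) (p) (u))) = m(1, 1, 2) = 1
  u = 3
  u = 3
  (r (u) (u)) = r(3, 3) = 4
  (q (r (u) (u))) = q(4,) = 0
  h = 4
  h = 4
  (f (h) (h)) = f(4, 4) = 4
  u = 3
  h = 4
  p = 3
  (m (u) (h) (p)) = m(3, 4, 3) = 1
  (k (f (h) (h)) (m (u) (h) (p))) = k(4, 1) = 0
  (s (m (k (p) (h)) (m (u) (h) (p)) (s (h) (p) (u))) (q (r (u) (u))) (k (f (h) (h)) (m (u) (h) (p)))) = s(1, 0, 0) = 4
  (q (s (m (k (p) (h)) (m (u) (h) (p)) (s (h) (p) (u))) (q (r (u) (u))) (k (f (h) (h)) (m (u) (h) (p))))) = q(4,) = 0


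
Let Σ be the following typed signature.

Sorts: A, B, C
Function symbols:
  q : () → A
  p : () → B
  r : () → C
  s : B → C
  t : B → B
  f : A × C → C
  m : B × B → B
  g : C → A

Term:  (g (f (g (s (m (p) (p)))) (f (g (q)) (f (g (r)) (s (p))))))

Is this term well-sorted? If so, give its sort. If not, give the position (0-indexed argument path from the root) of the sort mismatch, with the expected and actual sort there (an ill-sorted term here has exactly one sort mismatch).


ill-sorted at position [0, 1, 0, 0]: expected C, got A

          (p) : B
          (p) : B
        (m (p) (p)) : B
      (s (m (p) (p))) : C
    (g (s (m (p) (p)))) : A
        (q) : A
      (g (q)) : ✗ arg 0 at [0, 1, 0, 0] has sort A, expected C
          (r) : C
        (g (r)) : A
          (p) : B
        (s (p)) : C
      (f (g (r)) (s (p))) : C


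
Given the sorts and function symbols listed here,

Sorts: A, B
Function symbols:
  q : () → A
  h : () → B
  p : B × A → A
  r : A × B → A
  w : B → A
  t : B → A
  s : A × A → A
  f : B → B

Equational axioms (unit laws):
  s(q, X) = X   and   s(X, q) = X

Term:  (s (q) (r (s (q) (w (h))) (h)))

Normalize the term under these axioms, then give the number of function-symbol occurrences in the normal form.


1. (s (q) (r (s (q) (w (h))) (h)))  →  (r (s (q) (w (h))) (h))
2. (r (s (q) (w (h))) (h))  →  (r (w (h)) (h))
normal form: (r (w (h)) (h))

size = 4


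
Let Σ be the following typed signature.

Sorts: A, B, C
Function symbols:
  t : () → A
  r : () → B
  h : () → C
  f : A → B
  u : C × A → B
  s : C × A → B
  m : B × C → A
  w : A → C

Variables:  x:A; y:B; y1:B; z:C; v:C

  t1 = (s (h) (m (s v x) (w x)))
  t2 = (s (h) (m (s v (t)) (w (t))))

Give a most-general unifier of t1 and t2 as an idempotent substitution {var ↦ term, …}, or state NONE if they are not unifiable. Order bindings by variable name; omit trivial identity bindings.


{x ↦ (t)}


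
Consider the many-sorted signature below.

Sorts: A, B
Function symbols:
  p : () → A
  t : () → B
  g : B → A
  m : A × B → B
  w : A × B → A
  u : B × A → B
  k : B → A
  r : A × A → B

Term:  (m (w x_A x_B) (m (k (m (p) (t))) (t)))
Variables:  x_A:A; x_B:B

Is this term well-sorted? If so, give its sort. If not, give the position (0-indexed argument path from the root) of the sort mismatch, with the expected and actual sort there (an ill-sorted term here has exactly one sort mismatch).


well-sorted; sort = B

    x_A : A
    x_B : B
  (w x_A x_B) : A
        (p) : A
        (t) : B
      (m (p) (t)) : B
    (k (m (p) (t))) : A
    (t) : B
  (m (k (m (p) (t))) (t)) : B
(m (w x_A x_B) (m (k (m (p) (t))) (t))) : B


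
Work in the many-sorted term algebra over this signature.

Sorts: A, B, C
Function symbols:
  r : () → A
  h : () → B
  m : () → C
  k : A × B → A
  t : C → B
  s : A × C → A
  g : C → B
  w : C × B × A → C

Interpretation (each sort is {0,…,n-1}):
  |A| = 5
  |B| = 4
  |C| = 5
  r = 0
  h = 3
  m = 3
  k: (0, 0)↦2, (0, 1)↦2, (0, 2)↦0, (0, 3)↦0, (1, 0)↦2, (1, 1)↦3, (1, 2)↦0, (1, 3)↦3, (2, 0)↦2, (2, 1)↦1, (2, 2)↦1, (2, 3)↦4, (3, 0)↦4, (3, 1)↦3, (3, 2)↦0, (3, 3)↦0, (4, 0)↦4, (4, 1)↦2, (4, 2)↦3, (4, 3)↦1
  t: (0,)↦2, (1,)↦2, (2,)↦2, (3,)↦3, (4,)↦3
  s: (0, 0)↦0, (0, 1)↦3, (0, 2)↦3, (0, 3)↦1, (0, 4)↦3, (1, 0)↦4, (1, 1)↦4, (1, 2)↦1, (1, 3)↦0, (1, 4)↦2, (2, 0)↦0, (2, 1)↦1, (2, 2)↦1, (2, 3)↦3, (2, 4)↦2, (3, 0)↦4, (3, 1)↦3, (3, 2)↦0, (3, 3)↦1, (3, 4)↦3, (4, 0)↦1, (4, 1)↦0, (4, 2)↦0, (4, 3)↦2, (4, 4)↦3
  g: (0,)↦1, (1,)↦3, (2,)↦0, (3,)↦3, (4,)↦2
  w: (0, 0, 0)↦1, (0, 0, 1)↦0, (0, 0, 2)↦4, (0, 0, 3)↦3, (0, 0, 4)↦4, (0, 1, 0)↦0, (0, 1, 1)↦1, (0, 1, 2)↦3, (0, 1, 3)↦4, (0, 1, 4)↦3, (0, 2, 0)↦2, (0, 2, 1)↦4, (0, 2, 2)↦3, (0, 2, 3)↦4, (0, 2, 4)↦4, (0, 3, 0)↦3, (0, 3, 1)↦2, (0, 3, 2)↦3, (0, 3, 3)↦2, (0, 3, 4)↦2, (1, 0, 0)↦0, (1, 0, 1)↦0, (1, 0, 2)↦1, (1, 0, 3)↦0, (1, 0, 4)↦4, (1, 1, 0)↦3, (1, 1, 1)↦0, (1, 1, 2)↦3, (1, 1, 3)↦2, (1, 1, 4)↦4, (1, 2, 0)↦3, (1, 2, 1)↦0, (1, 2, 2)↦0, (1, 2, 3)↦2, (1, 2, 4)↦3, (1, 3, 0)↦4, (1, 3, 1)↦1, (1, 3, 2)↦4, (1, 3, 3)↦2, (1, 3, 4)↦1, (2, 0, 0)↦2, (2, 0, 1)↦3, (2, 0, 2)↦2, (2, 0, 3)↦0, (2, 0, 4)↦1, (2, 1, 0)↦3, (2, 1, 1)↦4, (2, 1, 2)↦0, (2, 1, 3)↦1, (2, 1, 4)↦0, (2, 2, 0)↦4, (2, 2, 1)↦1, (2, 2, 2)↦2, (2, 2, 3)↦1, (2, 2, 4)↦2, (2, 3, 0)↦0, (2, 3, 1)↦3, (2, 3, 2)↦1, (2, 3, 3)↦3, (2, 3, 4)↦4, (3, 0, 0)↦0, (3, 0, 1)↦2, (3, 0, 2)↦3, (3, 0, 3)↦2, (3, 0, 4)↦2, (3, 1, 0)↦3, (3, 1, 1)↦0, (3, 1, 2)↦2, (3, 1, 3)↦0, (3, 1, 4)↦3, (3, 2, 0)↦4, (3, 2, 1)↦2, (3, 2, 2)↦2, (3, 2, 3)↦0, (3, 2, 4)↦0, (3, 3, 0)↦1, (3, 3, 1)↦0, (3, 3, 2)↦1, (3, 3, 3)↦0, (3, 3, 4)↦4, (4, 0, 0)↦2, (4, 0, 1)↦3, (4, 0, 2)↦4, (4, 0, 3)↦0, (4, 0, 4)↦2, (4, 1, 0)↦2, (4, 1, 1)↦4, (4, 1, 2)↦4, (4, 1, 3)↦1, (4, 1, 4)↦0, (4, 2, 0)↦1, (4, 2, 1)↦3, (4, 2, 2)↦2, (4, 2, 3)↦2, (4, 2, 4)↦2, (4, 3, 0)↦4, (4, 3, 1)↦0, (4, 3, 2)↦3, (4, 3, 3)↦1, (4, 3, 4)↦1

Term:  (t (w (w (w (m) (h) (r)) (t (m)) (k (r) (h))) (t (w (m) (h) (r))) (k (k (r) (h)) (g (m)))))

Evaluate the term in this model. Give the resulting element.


value = 2

  m = 3
  h = 3
  r = 0
  (w (m) (h) (r)) = w(3, 3, 0) = 1
  m = 3
  (t (m)) = t(3,) = 3
  r = 0
  h = 3
  (k (r) (h)) = k(0, 3) = 0
  (w (w (m) (h) (r)) (t (m)) (k (r) (h))) = w(1, 3, 0) = 4
  m = 3
  h = 3
  r = 0
  (w (m) (h) (r)) = w(3, 3, 0) = 1
  (t (w (m) (h) (r))) = t(1,) = 2
  r = 0
  h = 3
  (k (r) (h)) = k(0, 3) = 0
  m = 3
  (g (m)) = g(3,) = 3
  (k (k (r) (h)) (g (m))) = k(0, 3) = 0
  (w (w (w (m) (h) (r)) (t (m)) (k (r) (h))) (t (w (m) (h) (r))) (k (k (r) (h)) (g (m)))) = w(4, 2, 0) = 1
  (t (w (w (w (m) (h) (r)) (t (m)) (k (r) (h))) (t (w (m) (h) (r))) (k (k (r) (h)) (g (m))))) = t(1,) = 2


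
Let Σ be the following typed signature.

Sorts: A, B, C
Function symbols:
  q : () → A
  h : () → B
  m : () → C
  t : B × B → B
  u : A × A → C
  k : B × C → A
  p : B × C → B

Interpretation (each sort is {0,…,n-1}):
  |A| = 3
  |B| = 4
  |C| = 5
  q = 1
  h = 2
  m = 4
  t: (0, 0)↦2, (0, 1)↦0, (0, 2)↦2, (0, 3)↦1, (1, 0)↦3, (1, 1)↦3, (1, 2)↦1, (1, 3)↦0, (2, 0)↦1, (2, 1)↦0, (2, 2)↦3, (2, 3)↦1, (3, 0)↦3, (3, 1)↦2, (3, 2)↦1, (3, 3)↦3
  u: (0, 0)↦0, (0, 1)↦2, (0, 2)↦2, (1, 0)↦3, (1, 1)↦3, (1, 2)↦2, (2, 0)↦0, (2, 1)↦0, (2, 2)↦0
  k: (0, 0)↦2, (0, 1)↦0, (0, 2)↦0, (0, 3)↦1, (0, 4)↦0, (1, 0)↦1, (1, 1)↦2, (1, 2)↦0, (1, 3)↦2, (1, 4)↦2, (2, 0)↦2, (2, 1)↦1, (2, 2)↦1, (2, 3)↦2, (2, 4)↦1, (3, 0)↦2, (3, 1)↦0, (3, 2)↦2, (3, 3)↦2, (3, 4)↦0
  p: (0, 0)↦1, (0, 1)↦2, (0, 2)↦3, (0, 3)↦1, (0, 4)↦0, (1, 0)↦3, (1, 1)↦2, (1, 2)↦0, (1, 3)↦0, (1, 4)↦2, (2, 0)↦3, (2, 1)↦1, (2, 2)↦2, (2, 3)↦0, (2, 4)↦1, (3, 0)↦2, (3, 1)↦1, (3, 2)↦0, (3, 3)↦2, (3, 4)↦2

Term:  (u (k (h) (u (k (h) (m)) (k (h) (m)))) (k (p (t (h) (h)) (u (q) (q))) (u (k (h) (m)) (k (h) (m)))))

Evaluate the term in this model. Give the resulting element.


value = 0

  h = 2
  h = 2
  m = 4
  (k (h) (m)) = k(2, 4) = 1
  h = 2
  m = 4
  (k (h) (m)) = k(2, 4) = 1
  (u (k (h) (m)) (k (h) (m))) = u(1, 1) = 3
  (k (h) (u (k (h) (m)) (k (h) (m)))) = k(2, 3) = 2
  h = 2
  h = 2
  (t (h) (h)) = t(2, 2) = 3
  q = 1
  q = 1
  (u (q) (q)) = u(1, 1) = 3
  (p (t (h) (h)) (u (q) (q))) = p(3, 3) = 2
  h = 2
  m = 4
  (k (h) (m)) = k(2, 4) = 1
  h = 2
  m = 4
  (k (h) (m)) = k(2, 4) = 1
  (u (k (h) (m)) (k (h) (m))) = u(1, 1) = 3
  (k (p (t (h) (h)) (u (q) (q))) (u (k (h) (m)) (k (h) (m)))) = k(2, 3) = 2
  (u (k (h) (u (k (h) (m)) (k (h) (m)))) (k (p (t (h) (h)) (u (q) (q))) (u (k (h) (m)) (k (h) (m))))) = u(2, 2) = 0


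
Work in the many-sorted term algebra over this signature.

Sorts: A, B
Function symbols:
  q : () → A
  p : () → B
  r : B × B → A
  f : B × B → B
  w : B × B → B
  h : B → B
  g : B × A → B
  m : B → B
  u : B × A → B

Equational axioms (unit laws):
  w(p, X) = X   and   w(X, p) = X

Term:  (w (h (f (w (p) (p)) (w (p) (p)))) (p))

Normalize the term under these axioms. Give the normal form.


normal form = (h (f (p) (p)))

1. (w (h (f (w (p) (p)) (w (p) (p)))) (p))  →  (h (f (w (p) (p)) (w (p) (p))))
2. (h (f (w (p) (p)) (w (p) (p))))  →  (h (f (p) (w (p) (p))))
3. (h (f (p) (w (p) (p))))  →  (h (f (p) (p)))


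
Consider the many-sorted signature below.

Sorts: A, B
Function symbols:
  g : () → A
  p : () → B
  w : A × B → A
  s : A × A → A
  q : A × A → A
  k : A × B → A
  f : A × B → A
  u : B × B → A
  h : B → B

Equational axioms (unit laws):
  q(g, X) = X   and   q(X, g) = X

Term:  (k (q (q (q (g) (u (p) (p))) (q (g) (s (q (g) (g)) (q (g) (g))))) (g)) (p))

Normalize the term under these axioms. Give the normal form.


normal form = (k (q (u (p) (p)) (s (g) (g))) (p))

1. (k (q (q (q (g) (u (p) (p))) (q (g) (s (q (g) (g)) (q (g) (g))))) (g)) (p))  →  (k (q (q (g) (u (p) (p))) (q (g) (s (q (g) (g)) (q (g) (g))))) (p))
2. (k (q (q (g) (u (p) (p))) (q (g) (s (q (g) (g)) (q (g) (g))))) (p))  →  (k (q (u (p) (p)) (q (g) (s (q (g) (g)) (q (g) (g))))) (p))
3. (k (q (u (p) (p)) (q (g) (s (q (g) (g)) (q (g) (g))))) (p))  →  (k (q (u (p) (p)) (s (q (g) (g)) (q (g) (g)))) (p))
4. (k (q (u (p) (p)) (s (q (g) (g)) (q (g) (g)))) (p))  →  (k (q (u (p) (p)) (s (g) (q (g) (g)))) (p))
5. (k (q (u (p) (p)) (s (g) (q (g) (g)))) (p))  →  (k (q (u (p) (p)) (s (g) (g))) (p))


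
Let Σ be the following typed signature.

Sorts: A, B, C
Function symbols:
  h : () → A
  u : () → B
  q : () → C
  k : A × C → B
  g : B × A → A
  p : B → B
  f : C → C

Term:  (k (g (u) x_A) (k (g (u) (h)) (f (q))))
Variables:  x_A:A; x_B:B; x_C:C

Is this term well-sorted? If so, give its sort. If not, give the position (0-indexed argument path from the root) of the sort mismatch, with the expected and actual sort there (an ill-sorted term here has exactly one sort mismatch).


    (u) : B
    x_A : A
  (g (u) x_A) : A
      (u) : B
      (h) : A
    (g (u) (h)) : A
      (q) : C
    (f (q)) : C
  (k (g (u) (h)) (f (q))) : B
(k (g (u) x_A) (k (g (u) (h)) (f (q)))) : ✗ arg 1 at [1] has sort B, expected C

ill-sorted at position [1]: expected C, got B


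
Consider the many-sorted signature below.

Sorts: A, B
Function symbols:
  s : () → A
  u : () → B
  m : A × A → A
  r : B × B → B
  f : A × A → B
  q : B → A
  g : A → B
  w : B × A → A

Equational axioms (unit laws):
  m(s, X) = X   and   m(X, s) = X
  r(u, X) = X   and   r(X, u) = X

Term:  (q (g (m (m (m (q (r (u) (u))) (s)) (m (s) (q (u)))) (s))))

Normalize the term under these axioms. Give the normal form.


normal form = (q (g (m (q (u)) (q (u)))))

1. (q (g (m (m (m (q (r (u) (u))) (s)) (m (s) (q (u)))) (s))))  →  (q (g (m (m (q (r (u) (u))) (s)) (m (s) (q (u))))))
2. (q (g (m (m (q (r (u) (u))) (s)) (m (s) (q (u))))))  →  (q (g (m (q (r (u) (u))) (m (s) (q (u))))))
3. (q (g (m (q (r (u) (u))) (m (s) (q (u))))))  →  (q (g (m (q (u)) (m (s) (q (u))))))
4. (q (g (m (q (u)) (m (s) (q (u))))))  →  (q (g (m (q (u)) (q (u)))))


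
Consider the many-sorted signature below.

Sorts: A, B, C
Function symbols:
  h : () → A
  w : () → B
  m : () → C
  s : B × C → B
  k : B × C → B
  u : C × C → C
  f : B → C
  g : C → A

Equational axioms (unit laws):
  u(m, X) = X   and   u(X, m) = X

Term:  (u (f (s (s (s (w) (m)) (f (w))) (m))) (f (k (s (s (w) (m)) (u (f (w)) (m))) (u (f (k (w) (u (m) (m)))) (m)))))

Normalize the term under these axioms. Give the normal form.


normal form = (u (f (s (s (s (w) (m)) (f (w))) (m))) (f (k (s (s (w) (m)) (f (w))) (f (k (w) (m))))))

1. (u (f (s (s (s (w) (m)) (f (w))) (m))) (f (k (s (s (w) (m)) (u (f (w)) (m))) (u (f (k (w) (u (m) (m)))) (m)))))  →  (u (f (s (s (s (w) (m)) (f (w))) (m))) (f (k (s (s (w) (m)) (f (w))) (u (f (k (w) (u (m) (m)))) (m)))))
2. (u (f (s (s (s (w) (m)) (f (w))) (m))) (f (k (s (s (w) (m)) (f (w))) (u (f (k (w) (u (m) (m)))) (m)))))  →  (u (f (s (s (s (w) (m)) (f (w))) (m))) (f (k (s (s (w) (m)) (f (w))) (f (k (w) (u (m) (m)))))))
3. (u (f (s (s (s (w) (m)) (f (w))) (m))) (f (k (s (s (w) (m)) (f (w))) (f (k (w) (u (m) (m)))))))  →  (u (f (s (s (s (w) (m)) (f (w))) (m))) (f (k (s (s (w) (m)) (f (w))) (f (k (w) (m))))))


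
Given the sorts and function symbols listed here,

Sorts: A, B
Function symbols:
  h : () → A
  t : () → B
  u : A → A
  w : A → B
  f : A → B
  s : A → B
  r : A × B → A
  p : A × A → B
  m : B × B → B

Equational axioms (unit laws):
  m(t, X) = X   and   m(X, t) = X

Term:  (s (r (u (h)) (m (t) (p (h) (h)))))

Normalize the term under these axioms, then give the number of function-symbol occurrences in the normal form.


1. (s (r (u (h)) (m (t) (p (h) (h)))))  →  (s (r (u (h)) (p (h) (h))))
normal form: (s (r (u (h)) (p (h) (h))))

size = 7


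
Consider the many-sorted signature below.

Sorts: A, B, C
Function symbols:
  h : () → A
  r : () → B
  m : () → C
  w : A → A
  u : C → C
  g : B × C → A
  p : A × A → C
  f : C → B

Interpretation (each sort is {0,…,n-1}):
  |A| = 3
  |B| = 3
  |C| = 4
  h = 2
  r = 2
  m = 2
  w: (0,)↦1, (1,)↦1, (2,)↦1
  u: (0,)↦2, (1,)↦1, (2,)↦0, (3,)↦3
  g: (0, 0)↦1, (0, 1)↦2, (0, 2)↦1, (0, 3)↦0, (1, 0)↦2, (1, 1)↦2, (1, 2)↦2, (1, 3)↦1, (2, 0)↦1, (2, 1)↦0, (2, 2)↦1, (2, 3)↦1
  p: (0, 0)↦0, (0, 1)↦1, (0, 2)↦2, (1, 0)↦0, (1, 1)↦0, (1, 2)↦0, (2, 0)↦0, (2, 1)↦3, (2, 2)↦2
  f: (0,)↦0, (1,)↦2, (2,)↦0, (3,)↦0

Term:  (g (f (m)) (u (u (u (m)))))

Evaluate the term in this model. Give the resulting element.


value = 1

  m = 2
  (f (m)) = f(2,) = 0
  m = 2
  (u (m)) = u(2,) = 0
  (u (u (m))) = u(0,) = 2
  (u (u (u (m)))) = u(2,) = 0
  (g (f (m)) (u (u (u (m))))) = g(0, 0) = 1
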